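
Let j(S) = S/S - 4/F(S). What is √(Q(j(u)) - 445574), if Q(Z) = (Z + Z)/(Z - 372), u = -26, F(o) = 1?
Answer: 2*I*√69620935/25 ≈ 667.51*I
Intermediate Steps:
j(S) = -3 (j(S) = S/S - 4/1 = 1 - 4*1 = 1 - 4 = -3)
Q(Z) = 2*Z/(-372 + Z) (Q(Z) = (2*Z)/(-372 + Z) = 2*Z/(-372 + Z))
√(Q(j(u)) - 445574) = √(2*(-3)/(-372 - 3) - 445574) = √(2*(-3)/(-375) - 445574) = √(2*(-3)*(-1/375) - 445574) = √(2/125 - 445574) = √(-55696748/125) = 2*I*√69620935/25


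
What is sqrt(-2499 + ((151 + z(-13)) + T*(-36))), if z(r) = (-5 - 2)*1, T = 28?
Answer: I*sqrt(3363) ≈ 57.991*I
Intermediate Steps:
z(r) = -7 (z(r) = -7*1 = -7)
sqrt(-2499 + ((151 + z(-13)) + T*(-36))) = sqrt(-2499 + ((151 - 7) + 28*(-36))) = sqrt(-2499 + (144 - 1008)) = sqrt(-2499 - 864) = sqrt(-3363) = I*sqrt(3363)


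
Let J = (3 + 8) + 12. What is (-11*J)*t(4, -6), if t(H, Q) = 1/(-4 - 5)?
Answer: 253/9 ≈ 28.111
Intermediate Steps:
t(H, Q) = -⅑ (t(H, Q) = 1/(-9) = -⅑)
J = 23 (J = 11 + 12 = 23)
(-11*J)*t(4, -6) = -11*23*(-⅑) = -253*(-⅑) = 253/9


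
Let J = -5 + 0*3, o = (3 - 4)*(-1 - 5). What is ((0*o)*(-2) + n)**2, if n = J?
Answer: 25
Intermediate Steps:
o = 6 (o = -1*(-6) = 6)
J = -5 (J = -5 + 0 = -5)
n = -5
((0*o)*(-2) + n)**2 = ((0*6)*(-2) - 5)**2 = (0*(-2) - 5)**2 = (0 - 5)**2 = (-5)**2 = 25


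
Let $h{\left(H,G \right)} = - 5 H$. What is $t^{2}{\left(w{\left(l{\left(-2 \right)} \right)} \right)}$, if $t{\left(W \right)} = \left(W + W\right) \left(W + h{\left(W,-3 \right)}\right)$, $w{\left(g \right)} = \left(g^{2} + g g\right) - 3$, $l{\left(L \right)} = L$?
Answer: $40000$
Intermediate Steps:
$w{\left(g \right)} = -3 + 2 g^{2}$ ($w{\left(g \right)} = \left(g^{2} + g^{2}\right) - 3 = 2 g^{2} - 3 = -3 + 2 g^{2}$)
$t{\left(W \right)} = - 8 W^{2}$ ($t{\left(W \right)} = \left(W + W\right) \left(W - 5 W\right) = 2 W \left(- 4 W\right) = - 8 W^{2}$)
$t^{2}{\left(w{\left(l{\left(-2 \right)} \right)} \right)} = \left(- 8 \left(-3 + 2 \left(-2\right)^{2}\right)^{2}\right)^{2} = \left(- 8 \left(-3 + 2 \cdot 4\right)^{2}\right)^{2} = \left(- 8 \left(-3 + 8\right)^{2}\right)^{2} = \left(- 8 \cdot 5^{2}\right)^{2} = \left(\left(-8\right) 25\right)^{2} = \left(-200\right)^{2} = 40000$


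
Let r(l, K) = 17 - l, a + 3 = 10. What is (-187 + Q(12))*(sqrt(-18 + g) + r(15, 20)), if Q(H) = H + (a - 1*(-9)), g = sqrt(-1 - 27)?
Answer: -318 - 159*sqrt(-18 + 2*I*sqrt(7)) ≈ -416.12 - 681.68*I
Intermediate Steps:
g = 2*I*sqrt(7) (g = sqrt(-28) = 2*I*sqrt(7) ≈ 5.2915*I)
a = 7 (a = -3 + 10 = 7)
Q(H) = 16 + H (Q(H) = H + (7 - 1*(-9)) = H + (7 + 9) = H + 16 = 16 + H)
(-187 + Q(12))*(sqrt(-18 + g) + r(15, 20)) = (-187 + (16 + 12))*(sqrt(-18 + 2*I*sqrt(7)) + (17 - 1*15)) = (-187 + 28)*(sqrt(-18 + 2*I*sqrt(7)) + (17 - 15)) = -159*(sqrt(-18 + 2*I*sqrt(7)) + 2) = -159*(2 + sqrt(-18 + 2*I*sqrt(7))) = -318 - 159*sqrt(-18 + 2*I*sqrt(7))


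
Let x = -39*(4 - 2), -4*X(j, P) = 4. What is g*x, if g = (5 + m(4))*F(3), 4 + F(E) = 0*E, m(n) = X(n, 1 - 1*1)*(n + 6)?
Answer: -1560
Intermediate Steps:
X(j, P) = -1 (X(j, P) = -¼*4 = -1)
m(n) = -6 - n (m(n) = -(n + 6) = -(6 + n) = -6 - n)
F(E) = -4 (F(E) = -4 + 0*E = -4 + 0 = -4)
g = 20 (g = (5 + (-6 - 1*4))*(-4) = (5 + (-6 - 4))*(-4) = (5 - 10)*(-4) = -5*(-4) = 20)
x = -78 (x = -39*2 = -78)
g*x = 20*(-78) = -1560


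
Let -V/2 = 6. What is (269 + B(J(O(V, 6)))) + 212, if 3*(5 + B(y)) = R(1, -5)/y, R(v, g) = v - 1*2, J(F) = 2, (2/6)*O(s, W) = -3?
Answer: 2855/6 ≈ 475.83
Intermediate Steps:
V = -12 (V = -2*6 = -12)
O(s, W) = -9 (O(s, W) = 3*(-3) = -9)
R(v, g) = -2 + v (R(v, g) = v - 2 = -2 + v)
B(y) = -5 - 1/(3*y) (B(y) = -5 + ((-2 + 1)/y)/3 = -5 + (-1/y)/3 = -5 - 1/(3*y))
(269 + B(J(O(V, 6)))) + 212 = (269 + (-5 - 1/3/2)) + 212 = (269 + (-5 - 1/3*1/2)) + 212 = (269 + (-5 - 1/6)) + 212 = (269 - 31/6) + 212 = 1583/6 + 212 = 2855/6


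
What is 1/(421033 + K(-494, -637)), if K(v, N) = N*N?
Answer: 1/826802 ≈ 1.2095e-6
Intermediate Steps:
K(v, N) = N²
1/(421033 + K(-494, -637)) = 1/(421033 + (-637)²) = 1/(421033 + 405769) = 1/826802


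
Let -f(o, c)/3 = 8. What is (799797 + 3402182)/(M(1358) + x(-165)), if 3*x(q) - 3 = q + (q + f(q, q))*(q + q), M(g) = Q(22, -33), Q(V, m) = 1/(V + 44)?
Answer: 277330614/1368577 ≈ 202.64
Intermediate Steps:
f(o, c) = -24 (f(o, c) = -3*8 = -24)
Q(V, m) = 1/(44 + V)
M(g) = 1/66 (M(g) = 1/(44 + 22) = 1/66)
x(q) = 1 + q/3 + 2*q*(-24 + q)/3 (x(q) = 1 + (q + (q - 24)*(q + q))/3 = 1 + (q + (-24 + q)*(2*q))/3 = 1 + (q + 2*q*(-24 + q))/3 = 1 + (q/3 + 2*q*(-24 + q)/3) = 1 + q/3 + 2*q*(-24 + q)/3)
(799797 + 3402182)/(M(1358) + x(-165)) = (799797 + 3402182)/(1/66 + (1 - 47/3*(-165) + (⅔)*(-165)²)) = 4201979/(1/66 + (1 + 2585 + (⅔)*27225)) = 4201979/(1/66 + (1 + 2585 + 18150)) = 4201979/(1/66 + 20736) = 4201979/(1368577/66) = 4201979*(66/1368577) = 277330614/1368577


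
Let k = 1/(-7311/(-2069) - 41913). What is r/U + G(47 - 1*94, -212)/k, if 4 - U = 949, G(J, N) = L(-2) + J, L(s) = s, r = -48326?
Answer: 4015238301724/1955205 ≈ 2.0536e+6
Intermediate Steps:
G(J, N) = -2 + J
U = -945 (U = 4 - 1*949 = 4 - 949 = -945)
k = -2069/86710686 (k = 1/(-7311*(-1/2069) - 41913) = 1/(7311/2069 - 41913) = 1/(-86710686/2069) = -2069/86710686 ≈ -2.3861e-5)
r/U + G(47 - 1*94, -212)/k = -48326/(-945) + (-2 + (47 - 1*94))/(-2069/86710686) = -48326*(-1/945) + (-2 + (47 - 94))*(-86710686/2069) = 48326/945 + (-2 - 47)*(-86710686/2069) = 48326/945 - 49*(-86710686/2069) = 48326/945 + 4248823614/2069 = 4015238301724/1955205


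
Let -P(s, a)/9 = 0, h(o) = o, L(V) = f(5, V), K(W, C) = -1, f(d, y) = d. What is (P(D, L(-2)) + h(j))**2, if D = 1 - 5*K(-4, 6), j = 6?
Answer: 36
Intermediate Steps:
L(V) = 5
D = 6 (D = 1 - 5*(-1) = 1 + 5 = 6)
P(s, a) = 0 (P(s, a) = -9*0 = 0)
(P(D, L(-2)) + h(j))**2 = (0 + 6)**2 = 6**2 = 36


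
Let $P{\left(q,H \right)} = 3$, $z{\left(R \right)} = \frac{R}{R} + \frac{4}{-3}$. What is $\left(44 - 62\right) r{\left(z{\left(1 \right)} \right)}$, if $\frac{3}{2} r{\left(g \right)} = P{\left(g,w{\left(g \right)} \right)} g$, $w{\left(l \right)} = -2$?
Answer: $12$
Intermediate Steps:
$z{\left(R \right)} = - \frac{1}{3}$ ($z{\left(R \right)} = 1 + 4 \left(- \frac{1}{3}\right) = 1 - \frac{4}{3} = - \frac{1}{3}$)
$r{\left(g \right)} = 2 g$ ($r{\left(g \right)} = \frac{2 \cdot 3 g}{3} = 2 g$)
$\left(44 - 62\right) r{\left(z{\left(1 \right)} \right)} = \left(44 - 62\right) 2 \left(- \frac{1}{3}\right) = \left(-18\right) \left(- \frac{2}{3}\right) = 12$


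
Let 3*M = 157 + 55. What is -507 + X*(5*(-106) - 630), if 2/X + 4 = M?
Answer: -2709/5 ≈ -541.80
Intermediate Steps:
M = 212/3 (M = (157 + 55)/3 = (⅓)*212 = 212/3 ≈ 70.667)
X = 3/100 (X = 2/(-4 + 212/3) = 2/(200/3) = 2*(3/200) = 3/100 ≈ 0.030000)
-507 + X*(5*(-106) - 630) = -507 + 3*(5*(-106) - 630)/100 = -507 + 3*(-530 - 630)/100 = -507 + (3/100)*(-1160) = -507 - 174/5 = -2709/5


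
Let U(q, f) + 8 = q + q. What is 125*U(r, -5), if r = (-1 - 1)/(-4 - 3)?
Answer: -6500/7 ≈ -928.57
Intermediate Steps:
r = 2/7 (r = -2/(-7) = -2*(-⅐) = 2/7 ≈ 0.28571)
U(q, f) = -8 + 2*q (U(q, f) = -8 + (q + q) = -8 + 2*q)
125*U(r, -5) = 125*(-8 + 2*(2/7)) = 125*(-8 + 4/7) = 125*(-52/7) = -6500/7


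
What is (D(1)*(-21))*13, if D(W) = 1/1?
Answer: -273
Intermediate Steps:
D(W) = 1
(D(1)*(-21))*13 = (1*(-21))*13 = -21*13 = -273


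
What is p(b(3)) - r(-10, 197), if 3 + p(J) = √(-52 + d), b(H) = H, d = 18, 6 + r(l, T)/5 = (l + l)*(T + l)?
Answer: 18727 + I*√34 ≈ 18727.0 + 5.831*I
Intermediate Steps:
r(l, T) = -30 + 10*l*(T + l) (r(l, T) = -30 + 5*((l + l)*(T + l)) = -30 + 5*((2*l)*(T + l)) = -30 + 5*(2*l*(T + l)) = -30 + 10*l*(T + l))
p(J) = -3 + I*√34 (p(J) = -3 + √(-52 + 18) = -3 + √(-34) = -3 + I*√34)
p(b(3)) - r(-10, 197) = (-3 + I*√34) - (-30 + 10*(-10)² + 10*197*(-10)) = (-3 + I*√34) - (-30 + 10*100 - 19700) = (-3 + I*√34) - (-30 + 1000 - 19700) = (-3 + I*√34) - 1*(-18730) = (-3 + I*√34) + 18730 = 18727 + I*√34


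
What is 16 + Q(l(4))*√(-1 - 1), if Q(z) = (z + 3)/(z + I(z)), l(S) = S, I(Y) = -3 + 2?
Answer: 16 + 7*I*√2/3 ≈ 16.0 + 3.2998*I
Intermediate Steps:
I(Y) = -1
Q(z) = (3 + z)/(-1 + z) (Q(z) = (z + 3)/(z - 1) = (3 + z)/(-1 + z))
16 + Q(l(4))*√(-1 - 1) = 16 + ((3 + 4)/(-1 + 4))*√(-1 - 1) = 16 + (7/3)*√(-2) = 16 + ((⅓)*7)*(I*√2) = 16 + 7*(I*√2)/3 = 16 + 7*I*√2/3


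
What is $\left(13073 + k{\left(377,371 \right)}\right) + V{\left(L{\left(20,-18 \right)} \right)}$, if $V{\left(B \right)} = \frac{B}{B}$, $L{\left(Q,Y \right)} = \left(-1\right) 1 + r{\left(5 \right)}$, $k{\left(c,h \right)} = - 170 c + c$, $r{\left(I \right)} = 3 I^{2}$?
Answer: $-50639$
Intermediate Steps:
$k{\left(c,h \right)} = - 169 c$
$L{\left(Q,Y \right)} = 74$ ($L{\left(Q,Y \right)} = \left(-1\right) 1 + 3 \cdot 5^{2} = -1 + 3 \cdot 25 = -1 + 75 = 74$)
$V{\left(B \right)} = 1$
$\left(13073 + k{\left(377,371 \right)}\right) + V{\left(L{\left(20,-18 \right)} \right)} = \left(13073 - 63713\right) + 1 = -50640 + 1 = -50639$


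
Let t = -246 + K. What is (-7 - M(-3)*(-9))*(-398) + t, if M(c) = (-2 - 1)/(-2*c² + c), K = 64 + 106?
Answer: 15388/7 ≈ 2198.3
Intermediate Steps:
K = 170
M(c) = -3/(c - 2*c²)
t = -76 (t = -246 + 170 = -76)
(-7 - M(-3)*(-9))*(-398) + t = (-7 - 3/(-3*(-1 + 2*(-3)))*(-9))*(-398) - 76 = (-7 - 3*(-⅓)/(-1 - 6)*(-9))*(-398) - 76 = (-7 - 3*(-⅓)/(-7)*(-9))*(-398) - 76 = (-7 - 3*(-⅓)*(-⅐)*(-9))*(-398) - 76 = (-7 - (-9)/7)*(-398) - 76 = (-7 - 1*(-9/7))*(-398) - 76 = (-7 + 9/7)*(-398) - 76 = -40/7*(-398) - 76 = 15920/7 - 76 = 15388/7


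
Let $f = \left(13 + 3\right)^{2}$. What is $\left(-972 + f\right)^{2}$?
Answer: $512656$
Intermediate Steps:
$f = 256$ ($f = 16^{2} = 256$)
$\left(-972 + f\right)^{2} = \left(-972 + 256\right)^{2} = \left(-716\right)^{2} = 512656$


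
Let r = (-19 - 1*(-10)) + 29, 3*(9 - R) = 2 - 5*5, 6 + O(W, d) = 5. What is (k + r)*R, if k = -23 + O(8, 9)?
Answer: -200/3 ≈ -66.667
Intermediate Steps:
O(W, d) = -1 (O(W, d) = -6 + 5 = -1)
R = 50/3 (R = 9 - (2 - 5*5)/3 = 9 - (2 - 25)/3 = 9 - ⅓*(-23) = 9 + 23/3 = 50/3 ≈ 16.667)
k = -24 (k = -23 - 1 = -24)
r = 20 (r = (-19 + 10) + 29 = -9 + 29 = 20)
(k + r)*R = (-24 + 20)*(50/3) = -4*50/3 = -200/3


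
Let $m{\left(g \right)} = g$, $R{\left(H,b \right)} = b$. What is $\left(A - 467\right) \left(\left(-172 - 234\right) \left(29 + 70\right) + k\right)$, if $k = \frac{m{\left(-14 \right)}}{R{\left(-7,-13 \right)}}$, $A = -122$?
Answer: $\frac{307757212}{13} \approx 2.3674 \cdot 10^{7}$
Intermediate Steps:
$k = \frac{14}{13}$ ($k = - \frac{14}{-13} = \left(-14\right) \left(- \frac{1}{13}\right) = \frac{14}{13} \approx 1.0769$)
$\left(A - 467\right) \left(\left(-172 - 234\right) \left(29 + 70\right) + k\right) = \left(-122 - 467\right) \left(\left(-172 - 234\right) \left(29 + 70\right) + \frac{14}{13}\right) = - 589 \left(\left(-406\right) 99 + \frac{14}{13}\right) = - 589 \left(-40194 + \frac{14}{13}\right) = \left(-589\right) \left(- \frac{522508}{13}\right) = \frac{307757212}{13}$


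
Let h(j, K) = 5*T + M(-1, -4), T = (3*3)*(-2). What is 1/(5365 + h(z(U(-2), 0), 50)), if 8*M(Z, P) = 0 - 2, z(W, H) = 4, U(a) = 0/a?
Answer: 4/21099 ≈ 0.00018958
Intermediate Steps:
U(a) = 0
M(Z, P) = -¼ (M(Z, P) = (0 - 2)/8 = (⅛)*(-2) = -¼)
T = -18 (T = 9*(-2) = -18)
h(j, K) = -361/4 (h(j, K) = 5*(-18) - ¼ = -90 - ¼ = -361/4)
1/(5365 + h(z(U(-2), 0), 50)) = 1/(5365 - 361/4) = 1/(21099/4) = 4/21099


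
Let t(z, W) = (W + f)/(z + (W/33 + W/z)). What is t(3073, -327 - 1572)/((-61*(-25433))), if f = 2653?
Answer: 878878/5451907141937 ≈ 1.6121e-7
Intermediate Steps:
t(z, W) = (2653 + W)/(z + W/33 + W/z) (t(z, W) = (W + 2653)/(z + (W/33 + W/z)) = (2653 + W)/(z + (W*(1/33) + W/z)) = (2653 + W)/(z + (W/33 + W/z)) = (2653 + W)/(z + W/33 + W/z))
t(3073, -327 - 1572)/((-61*(-25433))) = (33*3073*(2653 + (-327 - 1572))/(33*(-327 - 1572) + 33*3073² + (-327 - 1572)*3073))/((-61*(-25433))) = (33*3073*(2653 - 1899)/(33*(-1899) + 33*9443329 - 1899*3073))/1551413 = (33*3073*754/(-62667 + 311629857 - 5835627))*(1/1551413) = (33*3073*754/305731563)*(1/1551413) = (33*3073*(1/305731563)*754)*(1/1551413) = (25487462/101910521)*(1/1551413) = 878878/5451907141937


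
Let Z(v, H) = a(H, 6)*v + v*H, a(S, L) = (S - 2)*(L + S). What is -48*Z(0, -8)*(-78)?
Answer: 0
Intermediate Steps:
a(S, L) = (-2 + S)*(L + S)
Z(v, H) = H*v + v*(-12 + H² + 4*H) (Z(v, H) = (H² - 2*6 - 2*H + 6*H)*v + v*H = (H² - 12 - 2*H + 6*H)*v + H*v = (-12 + H² + 4*H)*v + H*v = v*(-12 + H² + 4*H) + H*v = H*v + v*(-12 + H² + 4*H))
-48*Z(0, -8)*(-78) = -0*(-12 + (-8)² + 5*(-8))*(-78) = -0*(-12 + 64 - 40)*(-78) = -0*12*(-78) = -48*0*(-78) = 0*(-78) = 0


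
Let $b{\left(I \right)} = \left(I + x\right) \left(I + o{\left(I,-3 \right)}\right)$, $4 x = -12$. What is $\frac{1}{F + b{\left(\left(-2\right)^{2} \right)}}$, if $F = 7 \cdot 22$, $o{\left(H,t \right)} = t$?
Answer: $\frac{1}{155} \approx 0.0064516$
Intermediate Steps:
$F = 154$
$x = -3$ ($x = \frac{1}{4} \left(-12\right) = -3$)
$b{\left(I \right)} = \left(-3 + I\right)^{2}$ ($b{\left(I \right)} = \left(I - 3\right) \left(I - 3\right) = \left(-3 + I\right) \left(-3 + I\right) = \left(-3 + I\right)^{2}$)
$\frac{1}{F + b{\left(\left(-2\right)^{2} \right)}} = \frac{1}{154 + \left(9 + \left(\left(-2\right)^{2}\right)^{2} - 6 \left(-2\right)^{2}\right)} = \frac{1}{154 + \left(9 + 4^{2} - 24\right)} = \frac{1}{154 + \left(9 + 16 - 24\right)} = \frac{1}{154 + 1} = \frac{1}{155}$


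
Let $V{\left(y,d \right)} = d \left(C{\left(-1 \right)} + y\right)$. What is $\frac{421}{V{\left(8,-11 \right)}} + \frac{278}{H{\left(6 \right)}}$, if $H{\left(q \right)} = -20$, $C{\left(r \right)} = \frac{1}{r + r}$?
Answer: $- \frac{6271}{330} \approx -19.003$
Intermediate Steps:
$C{\left(r \right)} = \frac{1}{2 r}$
$V{\left(y,d \right)} = d \left(- \frac{1}{2} + y\right)$ ($V{\left(y,d \right)} = d \left(\frac{1}{2 \left(-1\right)} + y\right) = d \left(\frac{1}{2} \left(-1\right) + y\right) = d \left(- \frac{1}{2} + y\right)$)
$\frac{421}{V{\left(8,-11 \right)}} + \frac{278}{H{\left(6 \right)}} = \frac{421}{\left(-11\right) \left(- \frac{1}{2} + 8\right)} + \frac{278}{-20} = \frac{421}{\left(-11\right) \frac{15}{2}} + 278 \left(- \frac{1}{20}\right) = \frac{421}{- \frac{165}{2}} - \frac{139}{10} = 421 \left(- \frac{2}{165}\right) - \frac{139}{10} = - \frac{842}{165} - \frac{139}{10} = - \frac{6271}{330}$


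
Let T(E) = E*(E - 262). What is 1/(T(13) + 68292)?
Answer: 1/65055 ≈ 1.5372e-5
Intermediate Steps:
T(E) = E*(-262 + E)
1/(T(13) + 68292) = 1/(13*(-262 + 13) + 68292) = 1/(13*(-249) + 68292) = 1/(-3237 + 68292) = 1/65055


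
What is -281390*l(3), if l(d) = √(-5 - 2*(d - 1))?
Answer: -844170*I ≈ -8.4417e+5*I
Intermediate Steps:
l(d) = √(-3 - 2*d) (l(d) = √(-5 - 2*(-1 + d)) = √(-5 + (2 - 2*d)) = √(-3 - 2*d))
-281390*l(3) = -281390*√(-3 - 2*3) = -281390*√(-3 - 6) = -844170*I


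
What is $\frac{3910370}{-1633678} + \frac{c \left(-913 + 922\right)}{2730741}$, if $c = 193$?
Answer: $- \frac{1779228330914}{743525249233} \approx -2.393$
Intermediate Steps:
$\frac{3910370}{-1633678} + \frac{c \left(-913 + 922\right)}{2730741} = \frac{3910370}{-1633678} + \frac{193 \left(-913 + 922\right)}{2730741} = 3910370 \left(- \frac{1}{1633678}\right) + 193 \cdot 9 \cdot \frac{1}{2730741} = - \frac{1955185}{816839} + 1737 \cdot \frac{1}{2730741} = - \frac{1955185}{816839} + \frac{579}{910247} = - \frac{1779228330914}{743525249233}$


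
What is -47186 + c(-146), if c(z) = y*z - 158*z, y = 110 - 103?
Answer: -25140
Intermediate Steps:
y = 7
c(z) = -151*z (c(z) = 7*z - 158*z = -151*z)
-47186 + c(-146) = -47186 - 151*(-146) = -47186 + 22046 = -25140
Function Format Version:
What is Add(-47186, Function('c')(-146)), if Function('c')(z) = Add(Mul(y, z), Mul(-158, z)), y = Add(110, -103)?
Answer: -25140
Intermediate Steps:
y = 7
Function('c')(z) = Mul(-151, z) (Function('c')(z) = Add(Mul(7, z), Mul(-158, z)) = Mul(-151, z))
Add(-47186, Function('c')(-146)) = Add(-47186, Mul(-151, -146)) = Add(-47186, 22046) = -25140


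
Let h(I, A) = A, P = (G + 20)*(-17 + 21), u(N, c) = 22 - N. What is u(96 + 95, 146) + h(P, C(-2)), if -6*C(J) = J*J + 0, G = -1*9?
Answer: -509/3 ≈ -169.67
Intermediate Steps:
G = -9
C(J) = -J**2/6 (C(J) = -(J*J + 0)/6 = -(J**2 + 0)/6 = -J**2/6)
P = 44 (P = (-9 + 20)*(-17 + 21) = 11*4 = 44)
u(96 + 95, 146) + h(P, C(-2)) = (22 - (96 + 95)) - 1/6*(-2)**2 = (22 - 1*191) - 1/6*4 = (22 - 191) - 2/3 = -169 - 2/3 = -509/3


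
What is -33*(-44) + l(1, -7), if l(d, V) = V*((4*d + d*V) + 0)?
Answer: 1473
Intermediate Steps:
l(d, V) = V*(4*d + V*d) (l(d, V) = V*((4*d + V*d) + 0) = V*(4*d + V*d))
-33*(-44) + l(1, -7) = -33*(-44) - 7*1*(4 - 7) = 1452 - 7*1*(-3) = 1452 + 21 = 1473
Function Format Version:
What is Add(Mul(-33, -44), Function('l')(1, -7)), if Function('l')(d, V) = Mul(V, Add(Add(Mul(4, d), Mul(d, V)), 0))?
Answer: 1473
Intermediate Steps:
Function('l')(d, V) = Mul(V, Add(Mul(4, d), Mul(V, d))) (Function('l')(d, V) = Mul(V, Add(Add(Mul(4, d), Mul(V, d)), 0)) = Mul(V, Add(Mul(4, d), Mul(V, d))))
Add(Mul(-33, -44), Function('l')(1, -7)) = Add(Mul(-33, -44), Mul(-7, 1, Add(4, -7))) = Add(1452, Mul(-7, 1, -3)) = Add(1452, 21) = 1473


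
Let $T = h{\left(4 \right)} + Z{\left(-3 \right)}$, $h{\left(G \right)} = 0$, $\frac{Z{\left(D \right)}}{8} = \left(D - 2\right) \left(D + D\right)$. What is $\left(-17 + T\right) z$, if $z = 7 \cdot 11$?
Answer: $17171$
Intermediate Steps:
$Z{\left(D \right)} = 16 D \left(-2 + D\right)$ ($Z{\left(D \right)} = 8 \left(D - 2\right) \left(D + D\right) = 8 \left(-2 + D\right) 2 D = 8 \cdot 2 D \left(-2 + D\right) = 16 D \left(-2 + D\right)$)
$z = 77$
$T = 240$ ($T = 0 + 16 \left(-3\right) \left(-2 - 3\right) = 0 + 16 \left(-3\right) \left(-5\right) = 0 + 240 = 240$)
$\left(-17 + T\right) z = \left(-17 + 240\right) 77 = 223 \cdot 77 = 17171$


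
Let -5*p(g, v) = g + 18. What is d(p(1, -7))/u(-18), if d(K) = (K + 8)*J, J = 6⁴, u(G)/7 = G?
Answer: -216/5 ≈ -43.200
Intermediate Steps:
u(G) = 7*G
J = 1296
p(g, v) = -18/5 - g/5 (p(g, v) = -(g + 18)/5 = -(18 + g)/5 = -18/5 - g/5)
d(K) = 10368 + 1296*K (d(K) = (K + 8)*1296 = (8 + K)*1296 = 10368 + 1296*K)
d(p(1, -7))/u(-18) = (10368 + 1296*(-18/5 - ⅕*1))/((7*(-18))) = (10368 + 1296*(-18/5 - ⅕))/(-126) = (10368 + 1296*(-19/5))*(-1/126) = (10368 - 24624/5)*(-1/126) = (27216/5)*(-1/126) = -216/5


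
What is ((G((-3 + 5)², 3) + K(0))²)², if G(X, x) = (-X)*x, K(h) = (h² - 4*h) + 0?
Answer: 20736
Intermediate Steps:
K(h) = h² - 4*h
G(X, x) = -X*x
((G((-3 + 5)², 3) + K(0))²)² = ((-1*(-3 + 5)²*3 + 0*(-4 + 0))²)² = ((-1*2²*3 + 0*(-4))²)² = ((-1*4*3 + 0)²)² = ((-12 + 0)²)² = ((-12)²)² = 144² = 20736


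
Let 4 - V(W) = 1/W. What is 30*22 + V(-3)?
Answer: 1993/3 ≈ 664.33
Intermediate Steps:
V(W) = 4 - 1/W
30*22 + V(-3) = 30*22 + (4 - 1/(-3)) = 660 + (4 - 1*(-⅓)) = 660 + (4 + ⅓) = 660 + 13/3 = 1993/3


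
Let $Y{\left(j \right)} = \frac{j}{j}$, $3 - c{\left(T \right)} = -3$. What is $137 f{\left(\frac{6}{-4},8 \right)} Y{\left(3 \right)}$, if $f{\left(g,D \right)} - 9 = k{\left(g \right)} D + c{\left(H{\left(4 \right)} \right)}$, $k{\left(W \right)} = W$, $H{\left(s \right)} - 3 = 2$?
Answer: $411$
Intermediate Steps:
$H{\left(s \right)} = 5$ ($H{\left(s \right)} = 3 + 2 = 5$)
$c{\left(T \right)} = 6$ ($c{\left(T \right)} = 3 - -3 = 3 + 3 = 6$)
$Y{\left(j \right)} = 1$
$f{\left(g,D \right)} = 15 + D g$ ($f{\left(g,D \right)} = 9 + \left(g D + 6\right) = 9 + \left(D g + 6\right) = 9 + \left(6 + D g\right) = 15 + D g$)
$137 f{\left(\frac{6}{-4},8 \right)} Y{\left(3 \right)} = 137 \left(15 + 8 \frac{6}{-4}\right) 1 = 137 \left(15 + 8 \cdot 6 \left(- \frac{1}{4}\right)\right) 1 = 137 \left(15 + 8 \left(- \frac{3}{2}\right)\right) 1 = 137 \left(15 - 12\right) 1 = 137 \cdot 3 \cdot 1 = 411 \cdot 1 = 411$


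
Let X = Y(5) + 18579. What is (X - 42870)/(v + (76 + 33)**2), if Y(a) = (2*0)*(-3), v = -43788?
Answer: 24291/31907 ≈ 0.76131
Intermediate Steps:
Y(a) = 0 (Y(a) = 0*(-3) = 0)
X = 18579 (X = 0 + 18579 = 18579)
(X - 42870)/(v + (76 + 33)**2) = (18579 - 42870)/(-43788 + (76 + 33)**2) = -24291/(-43788 + 109**2) = -24291/(-43788 + 11881) = -24291/(-31907) = -24291*(-1/31907) = 24291/31907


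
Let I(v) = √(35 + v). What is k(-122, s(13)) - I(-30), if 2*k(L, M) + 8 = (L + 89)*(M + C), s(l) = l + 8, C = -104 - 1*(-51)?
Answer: 524 - √5 ≈ 521.76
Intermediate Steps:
C = -53 (C = -104 + 51 = -53)
s(l) = 8 + l
k(L, M) = -4 + (-53 + M)*(89 + L)/2 (k(L, M) = -4 + ((L + 89)*(M - 53))/2 = -4 + ((89 + L)*(-53 + M))/2 = -4 + ((-53 + M)*(89 + L))/2 = -4 + (-53 + M)*(89 + L)/2)
k(-122, s(13)) - I(-30) = (-4725/2 - 53/2*(-122) + 89*(8 + 13)/2 + (½)*(-122)*(8 + 13)) - √(35 - 30) = (-4725/2 + 3233 + (89/2)*21 + (½)*(-122)*21) - √5 = (-4725/2 + 3233 + 1869/2 - 1281) - √5 = 524 - √5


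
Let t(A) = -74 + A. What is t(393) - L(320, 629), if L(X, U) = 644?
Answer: -325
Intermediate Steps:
t(393) - L(320, 629) = (-74 + 393) - 1*644 = 319 - 644 = -325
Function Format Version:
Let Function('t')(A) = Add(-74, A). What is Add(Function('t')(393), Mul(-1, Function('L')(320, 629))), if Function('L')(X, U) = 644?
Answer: -325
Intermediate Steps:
Add(Function('t')(393), Mul(-1, Function('L')(320, 629))) = Add(Add(-74, 393), Mul(-1, 644)) = Add(319, -644) = -325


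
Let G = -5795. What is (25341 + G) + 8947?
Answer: 28493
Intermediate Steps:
(25341 + G) + 8947 = (25341 - 5795) + 8947 = 19546 + 8947 = 28493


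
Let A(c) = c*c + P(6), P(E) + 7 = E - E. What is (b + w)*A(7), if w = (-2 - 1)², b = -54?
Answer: -1890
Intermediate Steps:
P(E) = -7 (P(E) = -7 + (E - E) = -7 + 0 = -7)
w = 9 (w = (-3)² = 9)
A(c) = -7 + c² (A(c) = c*c - 7 = c² - 7 = -7 + c²)
(b + w)*A(7) = (-54 + 9)*(-7 + 7²) = -45*(-7 + 49) = -45*42 = -1890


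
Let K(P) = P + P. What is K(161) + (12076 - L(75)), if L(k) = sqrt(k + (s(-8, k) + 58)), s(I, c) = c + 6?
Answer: 12398 - sqrt(214) ≈ 12383.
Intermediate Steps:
s(I, c) = 6 + c
L(k) = sqrt(64 + 2*k) (L(k) = sqrt(k + ((6 + k) + 58)) = sqrt(k + (64 + k)) = sqrt(64 + 2*k))
K(P) = 2*P
K(161) + (12076 - L(75)) = 2*161 + (12076 - sqrt(64 + 2*75)) = 322 + (12076 - sqrt(64 + 150)) = 322 + (12076 - sqrt(214)) = 12398 - sqrt(214)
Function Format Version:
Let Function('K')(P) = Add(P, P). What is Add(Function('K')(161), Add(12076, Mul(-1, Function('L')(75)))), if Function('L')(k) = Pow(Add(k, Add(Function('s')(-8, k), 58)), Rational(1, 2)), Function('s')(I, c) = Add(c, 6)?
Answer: Add(12398, Mul(-1, Pow(214, Rational(1, 2)))) ≈ 12383.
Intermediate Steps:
Function('s')(I, c) = Add(6, c)
Function('L')(k) = Pow(Add(64, Mul(2, k)), Rational(1, 2)) (Function('L')(k) = Pow(Add(k, Add(Add(6, k), 58)), Rational(1, 2)) = Pow(Add(k, Add(64, k)), Rational(1, 2)) = Pow(Add(64, Mul(2, k)), Rational(1, 2)))
Function('K')(P) = Mul(2, P)
Add(Function('K')(161), Add(12076, Mul(-1, Function('L')(75)))) = Add(Mul(2, 161), Add(12076, Mul(-1, Pow(Add(64, Mul(2, 75)), Rational(1, 2))))) = Add(322, Add(12076, Mul(-1, Pow(Add(64, 150), Rational(1, 2))))) = Add(322, Add(12076, Mul(-1, Pow(214, Rational(1, 2))))) = Add(12398, Mul(-1, Pow(214, Rational(1, 2))))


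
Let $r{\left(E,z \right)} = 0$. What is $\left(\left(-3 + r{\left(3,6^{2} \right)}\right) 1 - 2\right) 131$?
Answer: $-655$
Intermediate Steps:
$\left(\left(-3 + r{\left(3,6^{2} \right)}\right) 1 - 2\right) 131 = \left(\left(-3 + 0\right) 1 - 2\right) 131 = \left(\left(-3\right) 1 - 2\right) 131 = \left(-3 - 2\right) 131 = \left(-5\right) 131 = -655$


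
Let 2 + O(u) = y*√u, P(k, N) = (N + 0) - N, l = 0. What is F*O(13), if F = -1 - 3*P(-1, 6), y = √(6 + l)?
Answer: 2 - √78 ≈ -6.8318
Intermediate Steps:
y = √6 (y = √(6 + 0) = √6 ≈ 2.4495)
P(k, N) = 0 (P(k, N) = N - N = 0)
O(u) = -2 + √6*√u
F = -1 (F = -1 - 3*0 = -1 + 0 = -1)
F*O(13) = -(-2 + √6*√13) = -(-2 + √78) = 2 - √78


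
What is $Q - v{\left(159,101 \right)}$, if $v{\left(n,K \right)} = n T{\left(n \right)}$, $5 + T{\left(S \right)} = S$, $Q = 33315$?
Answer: $8829$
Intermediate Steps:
$T{\left(S \right)} = -5 + S$
$v{\left(n,K \right)} = n \left(-5 + n\right)$
$Q - v{\left(159,101 \right)} = 33315 - 159 \left(-5 + 159\right) = 33315 - 159 \cdot 154 = 33315 - 24486 = 8829$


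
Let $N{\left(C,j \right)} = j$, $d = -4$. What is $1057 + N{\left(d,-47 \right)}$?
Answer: $1010$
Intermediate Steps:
$1057 + N{\left(d,-47 \right)} = 1057 - 47 = 1010$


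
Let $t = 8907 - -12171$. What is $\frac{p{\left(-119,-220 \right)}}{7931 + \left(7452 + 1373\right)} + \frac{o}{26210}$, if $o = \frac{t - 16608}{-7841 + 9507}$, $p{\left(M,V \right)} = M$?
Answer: $- \frac{256066901}{36583257508} \approx -0.0069996$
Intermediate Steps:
$t = 21078$ ($t = 8907 + 12171 = 21078$)
$o = \frac{2235}{833}$ ($o = \frac{21078 - 16608}{-7841 + 9507} = \frac{4470}{1666} = 4470 \cdot \frac{1}{1666} = \frac{2235}{833} \approx 2.6831$)
$\frac{p{\left(-119,-220 \right)}}{7931 + \left(7452 + 1373\right)} + \frac{o}{26210} = - \frac{119}{7931 + \left(7452 + 1373\right)} + \frac{2235}{833 \cdot 26210} = - \frac{119}{7931 + 8825} + \frac{2235}{833} \cdot \frac{1}{26210} = - \frac{119}{16756} + \frac{447}{4366586} = - \frac{256066901}{36583257508}$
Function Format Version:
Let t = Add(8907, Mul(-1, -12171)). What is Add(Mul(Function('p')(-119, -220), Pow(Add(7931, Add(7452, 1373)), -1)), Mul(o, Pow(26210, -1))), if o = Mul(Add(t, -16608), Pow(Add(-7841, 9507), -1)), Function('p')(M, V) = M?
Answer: Rational(-256066901, 36583257508) ≈ -0.0069996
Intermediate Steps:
t = 21078 (t = Add(8907, 12171) = 21078)
o = Rational(2235, 833) (o = Mul(Add(21078, -16608), Pow(Add(-7841, 9507), -1)) = Mul(4470, Pow(1666, -1)) = Mul(4470, Rational(1, 1666)) = Rational(2235, 833) ≈ 2.6831)
Add(Mul(Function('p')(-119, -220), Pow(Add(7931, Add(7452, 1373)), -1)), Mul(o, Pow(26210, -1))) = Add(Mul(-119, Pow(Add(7931, Add(7452, 1373)), -1)), Mul(Rational(2235, 833), Pow(26210, -1))) = Add(Mul(-119, Pow(Add(7931, 8825), -1)), Mul(Rational(2235, 833), Rational(1, 26210))) = Add(Mul(-119, Pow(16756, -1)), Rational(447, 4366586)) = Add(Mul(-119, Rational(1, 16756)), Rational(447, 4366586)) = Add(Rational(-119, 16756), Rational(447, 4366586)) = Rational(-256066901, 36583257508)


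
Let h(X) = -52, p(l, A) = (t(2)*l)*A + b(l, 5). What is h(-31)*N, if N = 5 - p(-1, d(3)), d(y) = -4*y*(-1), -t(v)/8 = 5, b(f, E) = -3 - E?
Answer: 24284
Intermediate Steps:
t(v) = -40 (t(v) = -8*5 = -40)
d(y) = 4*y
p(l, A) = -8 - 40*A*l (p(l, A) = (-40*l)*A + (-3 - 1*5) = -40*A*l + (-3 - 5) = -40*A*l - 8 = -8 - 40*A*l)
N = -467 (N = 5 - (-8 - 40*4*3*(-1)) = 5 - (-8 - 40*12*(-1)) = 5 - (-8 + 480) = 5 - 1*472 = 5 - 472 = -467)
h(-31)*N = -52*(-467) = 24284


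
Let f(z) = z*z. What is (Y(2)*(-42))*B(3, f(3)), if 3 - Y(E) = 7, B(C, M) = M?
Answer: 1512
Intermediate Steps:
f(z) = z²
Y(E) = -4 (Y(E) = 3 - 1*7 = 3 - 7 = -4)
(Y(2)*(-42))*B(3, f(3)) = -4*(-42)*3² = 168*9 = 1512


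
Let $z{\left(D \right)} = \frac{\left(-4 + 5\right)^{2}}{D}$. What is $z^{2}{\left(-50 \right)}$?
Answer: $\frac{1}{2500} \approx 0.0004$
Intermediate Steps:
$z{\left(D \right)} = \frac{1}{D}$ ($z{\left(D \right)} = \frac{1^{2}}{D} = 1 \frac{1}{D} = \frac{1}{D}$)
$z^{2}{\left(-50 \right)} = \left(\frac{1}{-50}\right)^{2} = \left(- \frac{1}{50}\right)^{2} = \frac{1}{2500}$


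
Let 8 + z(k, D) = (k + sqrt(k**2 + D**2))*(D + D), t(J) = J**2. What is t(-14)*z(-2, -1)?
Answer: -784 - 392*sqrt(5) ≈ -1660.5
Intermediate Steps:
z(k, D) = -8 + 2*D*(k + sqrt(D**2 + k**2)) (z(k, D) = -8 + (k + sqrt(k**2 + D**2))*(D + D) = -8 + (k + sqrt(D**2 + k**2))*(2*D) = -8 + 2*D*(k + sqrt(D**2 + k**2)))
t(-14)*z(-2, -1) = (-14)**2*(-8 + 2*(-1)*(-2) + 2*(-1)*sqrt((-1)**2 + (-2)**2)) = 196*(-8 + 4 + 2*(-1)*sqrt(1 + 4)) = 196*(-8 + 4 + 2*(-1)*sqrt(5)) = 196*(-8 + 4 - 2*sqrt(5)) = 196*(-4 - 2*sqrt(5)) = -784 - 392*sqrt(5)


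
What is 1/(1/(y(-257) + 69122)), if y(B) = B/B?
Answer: 69123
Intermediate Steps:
y(B) = 1
1/(1/(y(-257) + 69122)) = 1/(1/(1 + 69122)) = 1/(1/69123) = 69123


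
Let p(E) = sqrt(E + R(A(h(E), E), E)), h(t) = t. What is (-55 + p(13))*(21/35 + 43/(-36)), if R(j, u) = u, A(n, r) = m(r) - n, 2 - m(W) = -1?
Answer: 1177/36 - 107*sqrt(26)/180 ≈ 29.663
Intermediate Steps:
m(W) = 3 (m(W) = 2 - 1*(-1) = 2 + 1 = 3)
A(n, r) = 3 - n
p(E) = sqrt(2)*sqrt(E) (p(E) = sqrt(E + E) = sqrt(2*E) = sqrt(2)*sqrt(E))
(-55 + p(13))*(21/35 + 43/(-36)) = (-55 + sqrt(2)*sqrt(13))*(21/35 + 43/(-36)) = (-55 + sqrt(26))*(21*(1/35) + 43*(-1/36)) = (-55 + sqrt(26))*(3/5 - 43/36) = (-55 + sqrt(26))*(-107/180) = 1177/36 - 107*sqrt(26)/180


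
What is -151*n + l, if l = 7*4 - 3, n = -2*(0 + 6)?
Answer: 1837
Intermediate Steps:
n = -12 (n = -2*6 = -12)
l = 25 (l = 28 - 3 = 25)
-151*n + l = -151*(-12) + 25 = 1812 + 25 = 1837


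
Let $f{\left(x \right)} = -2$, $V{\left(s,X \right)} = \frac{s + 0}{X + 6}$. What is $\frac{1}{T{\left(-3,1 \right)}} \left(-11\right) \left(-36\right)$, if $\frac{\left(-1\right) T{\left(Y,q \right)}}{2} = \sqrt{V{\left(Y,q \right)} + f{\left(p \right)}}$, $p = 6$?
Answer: $\frac{198 i \sqrt{119}}{17} \approx 127.05 i$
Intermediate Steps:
$V{\left(s,X \right)} = \frac{s}{6 + X}$
$T{\left(Y,q \right)} = - 2 \sqrt{-2 + \frac{Y}{6 + q}}$ ($T{\left(Y,q \right)} = - 2 \sqrt{\frac{Y}{6 + q} - 2} = - 2 \sqrt{-2 + \frac{Y}{6 + q}}$)
$\frac{1}{T{\left(-3,1 \right)}} \left(-11\right) \left(-36\right) = \frac{1}{\left(-2\right) \sqrt{- \frac{12 - -3 + 2 \cdot 1}{6 + 1}}} \left(-11\right) \left(-36\right) = \frac{1}{\left(-2\right) \sqrt{- \frac{12 + 3 + 2}{7}}} \left(-11\right) \left(-36\right) = \frac{1}{\left(-2\right) \sqrt{\left(-1\right) \frac{1}{7} \cdot 17}} \left(-11\right) \left(-36\right) = \frac{1}{\left(-2\right) \sqrt{- \frac{17}{7}}} \left(-11\right) \left(-36\right) = \frac{1}{\left(-2\right) \frac{i \sqrt{119}}{7}} \left(-11\right) \left(-36\right) = \frac{1}{\left(- \frac{2}{7}\right) i \sqrt{119}} \left(-11\right) \left(-36\right) = \frac{i \sqrt{119}}{34} \left(-11\right) \left(-36\right) = - \frac{11 i \sqrt{119}}{34} \left(-36\right) = \frac{198 i \sqrt{119}}{17}$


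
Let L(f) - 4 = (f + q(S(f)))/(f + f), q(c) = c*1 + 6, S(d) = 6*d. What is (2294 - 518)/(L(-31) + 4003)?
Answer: 110112/248645 ≈ 0.44285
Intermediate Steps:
q(c) = 6 + c (q(c) = c + 6 = 6 + c)
L(f) = 4 + (6 + 7*f)/(2*f) (L(f) = 4 + (f + (6 + 6*f))/(f + f) = 4 + (6 + 7*f)/((2*f)) = 4 + (6 + 7*f)*(1/(2*f)) = 4 + (6 + 7*f)/(2*f))
(2294 - 518)/(L(-31) + 4003) = (2294 - 518)/((15/2 + 3/(-31)) + 4003) = 1776/((15/2 + 3*(-1/31)) + 4003) = 1776/((15/2 - 3/31) + 4003) = 1776/(459/62 + 4003) = 1776/(248645/62) = 1776*(62/248645) = 110112/248645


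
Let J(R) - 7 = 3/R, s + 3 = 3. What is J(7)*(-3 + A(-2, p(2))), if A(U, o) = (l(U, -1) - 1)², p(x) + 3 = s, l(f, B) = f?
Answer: 312/7 ≈ 44.571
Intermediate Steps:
s = 0 (s = -3 + 3 = 0)
p(x) = -3 (p(x) = -3 + 0 = -3)
J(R) = 7 + 3/R
A(U, o) = (-1 + U)² (A(U, o) = (U - 1)² = (-1 + U)²)
J(7)*(-3 + A(-2, p(2))) = (7 + 3/7)*(-3 + (-1 - 2)²) = (7 + 3*(⅐))*(-3 + (-3)²) = (7 + 3/7)*(-3 + 9) = (52/7)*6 = 312/7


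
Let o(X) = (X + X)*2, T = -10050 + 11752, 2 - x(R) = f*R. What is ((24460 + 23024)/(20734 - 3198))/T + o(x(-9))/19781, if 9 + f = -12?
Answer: -5346432613/147597276608 ≈ -0.036223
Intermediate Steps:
f = -21 (f = -9 - 12 = -21)
x(R) = 2 + 21*R (x(R) = 2 - (-21)*R = 2 + 21*R)
T = 1702
o(X) = 4*X (o(X) = (2*X)*2 = 4*X)
((24460 + 23024)/(20734 - 3198))/T + o(x(-9))/19781 = ((24460 + 23024)/(20734 - 3198))/1702 + (4*(2 + 21*(-9)))/19781 = (47484/17536)*(1/1702) + (4*(2 - 189))*(1/19781) = (47484*(1/17536))*(1/1702) + (4*(-187))*(1/19781) = (11871/4384)*(1/1702) - 748*1/19781 = 11871/7461568 - 748/19781 = -5346432613/147597276608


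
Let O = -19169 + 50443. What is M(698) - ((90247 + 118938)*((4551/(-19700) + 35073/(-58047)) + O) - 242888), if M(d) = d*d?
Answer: -498664724857177717/76235060 ≈ -6.5411e+9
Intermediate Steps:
M(d) = d²
O = 31274
M(698) - ((90247 + 118938)*((4551/(-19700) + 35073/(-58047)) + O) - 242888) = 698² - ((90247 + 118938)*((4551/(-19700) + 35073/(-58047)) + 31274) - 242888) = 487204 - (209185*((4551*(-1/19700) + 35073*(-1/58047)) + 31274) - 242888) = 487204 - (209185*((-4551/19700 - 11691/19349) + 31274) - 242888) = 487204 - (209185*(-318369999/381175300 + 31274) - 242888) = 487204 - (209185*(11920557962201/381175300) - 242888) = 487204 - (498720383464603237/76235060 - 242888) = 487204 - 1*498701866883349957/76235060 = 487204 - 498701866883349957/76235060 = -498664724857177717/76235060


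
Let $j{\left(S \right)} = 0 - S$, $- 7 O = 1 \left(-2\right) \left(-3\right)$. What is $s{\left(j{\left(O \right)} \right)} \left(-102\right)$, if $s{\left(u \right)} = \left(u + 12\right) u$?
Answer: $- \frac{55080}{49} \approx -1124.1$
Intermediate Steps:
$O = - \frac{6}{7}$ ($O = - \frac{1 \left(-2\right) \left(-3\right)}{7} = - \frac{\left(-2\right) \left(-3\right)}{7} = \left(- \frac{1}{7}\right) 6 = - \frac{6}{7} \approx -0.85714$)
$j{\left(S \right)} = - S$
$s{\left(u \right)} = u \left(12 + u\right)$ ($s{\left(u \right)} = \left(12 + u\right) u = u \left(12 + u\right)$)
$s{\left(j{\left(O \right)} \right)} \left(-102\right) = \left(-1\right) \left(- \frac{6}{7}\right) \left(12 - - \frac{6}{7}\right) \left(-102\right) = \frac{6 \left(12 + \frac{6}{7}\right)}{7} \left(-102\right) = \frac{6}{7} \cdot \frac{90}{7} \left(-102\right) = \frac{540}{49} \left(-102\right) = - \frac{55080}{49}$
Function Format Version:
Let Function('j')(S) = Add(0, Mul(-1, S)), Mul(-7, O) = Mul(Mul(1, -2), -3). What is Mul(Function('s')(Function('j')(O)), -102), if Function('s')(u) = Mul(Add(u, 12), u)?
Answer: Rational(-55080, 49) ≈ -1124.1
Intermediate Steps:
O = Rational(-6, 7) (O = Mul(Rational(-1, 7), Mul(Mul(1, -2), -3)) = Mul(Rational(-1, 7), Mul(-2, -3)) = Mul(Rational(-1, 7), 6) = Rational(-6, 7) ≈ -0.85714)
Function('j')(S) = Mul(-1, S)
Function('s')(u) = Mul(u, Add(12, u)) (Function('s')(u) = Mul(Add(12, u), u) = Mul(u, Add(12, u)))
Mul(Function('s')(Function('j')(O)), -102) = Mul(Mul(Mul(-1, Rational(-6, 7)), Add(12, Mul(-1, Rational(-6, 7)))), -102) = Mul(Mul(Rational(6, 7), Add(12, Rational(6, 7))), -102) = Mul(Mul(Rational(6, 7), Rational(90, 7)), -102) = Mul(Rational(540, 49), -102) = Rational(-55080, 49)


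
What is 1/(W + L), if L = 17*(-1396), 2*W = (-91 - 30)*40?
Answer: -1/26152 ≈ -3.8238e-5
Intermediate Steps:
W = -2420 (W = ((-91 - 30)*40)/2 = (-121*40)/2 = (½)*(-4840) = -2420)
L = -23732
1/(W + L) = 1/(-2420 - 23732) = 1/(-26152) = -1/26152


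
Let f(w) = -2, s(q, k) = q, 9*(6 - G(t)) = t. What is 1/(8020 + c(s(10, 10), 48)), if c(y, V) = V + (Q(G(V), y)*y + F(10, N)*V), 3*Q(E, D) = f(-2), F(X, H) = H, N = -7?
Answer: 3/23176 ≈ 0.00012944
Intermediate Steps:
G(t) = 6 - t/9
Q(E, D) = -⅔ (Q(E, D) = (⅓)*(-2) = -⅔)
c(y, V) = -6*V - 2*y/3 (c(y, V) = V + (-2*y/3 - 7*V) = V + (-7*V - 2*y/3) = -6*V - 2*y/3)
1/(8020 + c(s(10, 10), 48)) = 1/(8020 + (-6*48 - ⅔*10)) = 1/(8020 + (-288 - 20/3)) = 1/(8020 - 884/3) = 1/(23176/3) = 3/23176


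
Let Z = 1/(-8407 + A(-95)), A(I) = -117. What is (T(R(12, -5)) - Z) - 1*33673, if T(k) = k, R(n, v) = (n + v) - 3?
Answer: -286994555/8524 ≈ -33669.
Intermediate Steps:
R(n, v) = -3 + n + v
Z = -1/8524 (Z = 1/(-8407 - 117) = 1/(-8524) = -1/8524 ≈ -0.00011732)
(T(R(12, -5)) - Z) - 1*33673 = ((-3 + 12 - 5) - 1*(-1/8524)) - 1*33673 = (4 + 1/8524) - 33673 = 34097/8524 - 33673 = -286994555/8524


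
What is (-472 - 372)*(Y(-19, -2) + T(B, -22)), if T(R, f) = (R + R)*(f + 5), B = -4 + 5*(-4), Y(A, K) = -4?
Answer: -685328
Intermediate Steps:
B = -24 (B = -4 - 20 = -24)
T(R, f) = 2*R*(5 + f) (T(R, f) = (2*R)*(5 + f) = 2*R*(5 + f))
(-472 - 372)*(Y(-19, -2) + T(B, -22)) = (-472 - 372)*(-4 + 2*(-24)*(5 - 22)) = -844*(-4 + 2*(-24)*(-17)) = -844*(-4 + 816) = -844*812 = -685328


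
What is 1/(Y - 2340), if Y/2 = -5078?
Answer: -1/12496 ≈ -8.0026e-5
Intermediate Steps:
Y = -10156 (Y = 2*(-5078) = -10156)
1/(Y - 2340) = 1/(-10156 - 2340) = 1/(-12496) = -1/12496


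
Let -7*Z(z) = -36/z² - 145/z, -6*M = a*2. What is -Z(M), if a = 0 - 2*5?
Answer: -2337/350 ≈ -6.6771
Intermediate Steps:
a = -10 (a = 0 - 10 = -10)
M = 10/3 (M = -(-5)*2/3 = -⅙*(-20) = 10/3 ≈ 3.3333)
Z(z) = 36/(7*z²) + 145/(7*z) (Z(z) = -(-36/z² - 145/z)/7 = -(-145/z - 36/z²)/7 = 36/(7*z²) + 145/(7*z))
-Z(M) = -(36 + 145*(10/3))/(7*(10/3)²) = -9*(36 + 1450/3)/(7*100) = -9*1558/(7*100*3) = -1*2337/350 = -2337/350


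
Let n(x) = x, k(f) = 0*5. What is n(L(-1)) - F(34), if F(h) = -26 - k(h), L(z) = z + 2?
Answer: 27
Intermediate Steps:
L(z) = 2 + z
k(f) = 0
F(h) = -26 (F(h) = -26 - 1*0 = -26 + 0 = -26)
n(L(-1)) - F(34) = (2 - 1) - 1*(-26) = 1 + 26 = 27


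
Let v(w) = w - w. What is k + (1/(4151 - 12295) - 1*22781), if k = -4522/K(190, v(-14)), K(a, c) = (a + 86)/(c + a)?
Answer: -14550754565/561936 ≈ -25894.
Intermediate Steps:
v(w) = 0
K(a, c) = (86 + a)/(a + c)
k = -214795/69 (k = -4522*(190 + 0)/(86 + 190) = -4522/(276/190) = -4522/((1/190)*276) = -4522/138/95 = -4522*95/138 = -214795/69 ≈ -3113.0)
k + (1/(4151 - 12295) - 1*22781) = -214795/69 + (1/(4151 - 12295) - 1*22781) = -214795/69 + (1/(-8144) - 22781) = -214795/69 + (-1/8144 - 22781) = -214795/69 - 185528465/8144 = -14550754565/561936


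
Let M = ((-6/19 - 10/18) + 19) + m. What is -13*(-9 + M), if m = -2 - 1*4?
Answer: -6955/171 ≈ -40.672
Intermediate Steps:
m = -6 (m = -2 - 4 = -6)
M = 2074/171 (M = ((-6/19 - 10/18) + 19) - 6 = ((-6*1/19 - 10*1/18) + 19) - 6 = ((-6/19 - 5/9) + 19) - 6 = (-149/171 + 19) - 6 = 3100/171 - 6 = 2074/171 ≈ 12.129)
-13*(-9 + M) = -13*(-9 + 2074/171) = -13*535/171 = -6955/171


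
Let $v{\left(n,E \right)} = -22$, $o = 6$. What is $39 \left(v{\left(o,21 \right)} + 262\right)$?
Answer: $9360$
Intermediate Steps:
$39 \left(v{\left(o,21 \right)} + 262\right) = 39 \left(-22 + 262\right) = 39 \cdot 240 = 9360$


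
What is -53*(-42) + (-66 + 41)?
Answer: 2201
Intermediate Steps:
-53*(-42) + (-66 + 41) = 2226 - 25 = 2201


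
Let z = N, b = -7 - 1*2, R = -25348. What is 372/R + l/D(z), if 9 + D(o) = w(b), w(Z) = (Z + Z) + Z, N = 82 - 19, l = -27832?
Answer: 44092009/57033 ≈ 773.10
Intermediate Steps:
N = 63
b = -9 (b = -7 - 2 = -9)
z = 63
w(Z) = 3*Z (w(Z) = 2*Z + Z = 3*Z)
D(o) = -36 (D(o) = -9 + 3*(-9) = -9 - 27 = -36)
372/R + l/D(z) = 372/(-25348) - 27832/(-36) = 372*(-1/25348) - 27832*(-1/36) = -93/6337 + 6958/9 = 44092009/57033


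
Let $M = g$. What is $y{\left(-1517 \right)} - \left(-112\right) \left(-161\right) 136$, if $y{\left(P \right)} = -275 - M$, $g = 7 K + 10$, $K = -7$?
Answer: $-2452588$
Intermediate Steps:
$g = -39$ ($g = 7 \left(-7\right) + 10 = -49 + 10 = -39$)
$M = -39$
$y{\left(P \right)} = -236$ ($y{\left(P \right)} = -275 - -39 = -275 + 39 = -236$)
$y{\left(-1517 \right)} - \left(-112\right) \left(-161\right) 136 = -236 - \left(-112\right) \left(-161\right) 136 = -236 - 18032 \cdot 136 = -236 - 2452352 = -2452588$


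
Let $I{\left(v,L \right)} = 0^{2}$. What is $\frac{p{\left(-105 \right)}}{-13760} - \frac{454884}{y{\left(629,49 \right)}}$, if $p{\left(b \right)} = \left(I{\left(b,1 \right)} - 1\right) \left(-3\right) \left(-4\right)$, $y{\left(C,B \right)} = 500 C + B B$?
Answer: $- \frac{1563850257}{1090139440} \approx -1.4345$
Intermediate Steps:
$I{\left(v,L \right)} = 0$
$y{\left(C,B \right)} = B^{2} + 500 C$ ($y{\left(C,B \right)} = 500 C + B^{2} = B^{2} + 500 C$)
$p{\left(b \right)} = -12$ ($p{\left(b \right)} = \left(0 - 1\right) \left(-3\right) \left(-4\right) = \left(-1\right) \left(-3\right) \left(-4\right) = 3 \left(-4\right) = -12$)
$\frac{p{\left(-105 \right)}}{-13760} - \frac{454884}{y{\left(629,49 \right)}} = - \frac{12}{-13760} - \frac{454884}{49^{2} + 500 \cdot 629} = \left(-12\right) \left(- \frac{1}{13760}\right) - \frac{454884}{2401 + 314500} = \frac{3}{3440} - \frac{454884}{316901} = - \frac{1563850257}{1090139440}$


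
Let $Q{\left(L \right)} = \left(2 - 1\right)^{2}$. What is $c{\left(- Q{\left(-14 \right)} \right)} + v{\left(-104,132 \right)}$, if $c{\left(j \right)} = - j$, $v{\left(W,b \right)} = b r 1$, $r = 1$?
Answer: $133$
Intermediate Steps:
$Q{\left(L \right)} = 1$ ($Q{\left(L \right)} = 1^{2} = 1$)
$v{\left(W,b \right)} = b$ ($v{\left(W,b \right)} = b 1 \cdot 1 = b 1 = b$)
$c{\left(- Q{\left(-14 \right)} \right)} + v{\left(-104,132 \right)} = - \left(-1\right) 1 + 132 = \left(-1\right) \left(-1\right) + 132 = 1 + 132 = 133$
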